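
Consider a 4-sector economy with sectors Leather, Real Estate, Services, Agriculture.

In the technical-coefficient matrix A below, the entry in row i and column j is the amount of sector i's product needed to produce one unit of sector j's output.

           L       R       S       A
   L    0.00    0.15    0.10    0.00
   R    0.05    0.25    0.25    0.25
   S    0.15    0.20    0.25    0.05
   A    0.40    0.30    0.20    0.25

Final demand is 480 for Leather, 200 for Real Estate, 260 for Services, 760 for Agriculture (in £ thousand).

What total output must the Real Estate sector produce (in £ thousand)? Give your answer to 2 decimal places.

x_R = 1429.32

I − A =
  [   1.00    -0.15    -0.10     0.00]
  [  -0.05     0.75    -0.25    -0.25]
  [  -0.15    -0.20     0.75    -0.05]
  [  -0.40    -0.30    -0.20     0.75]
Compute the cofactors C_ij = (−1)^(i+j)·(3×3 minor ij) of I−A; the adjugate is their transpose:
adj(I−A) = Cᵀ =
  [ 0.306875   0.099375   0.084375   0.038750]
  [ 0.143250   0.539250   0.251250   0.196500]
  [ 0.116375   0.184875   0.466875   0.092750]
  [ 0.252000   0.318000   0.270000   0.489000]
det(I−A) = Σ_j (I−A)_1j·C_1j = (1.00)(0.306875) + (-0.15)(0.143250) + (-0.10)(0.116375) + (0.00)(0.252000) = 0.27375
(I − A)⁻¹ = adj(I−A) / det(I−A) ≈
  [   1.1210     0.3630     0.3082     0.1416]
  [   0.5233     1.9699     0.9178     0.7178]
  [   0.4251     0.6753     1.7055     0.3388]
  [   0.9205     1.1616     0.9863     1.7863]
x = (I − A)⁻¹ d = adj(I−A)·d / det(I−A), with det(I−A) = 0.27375:
  x_L = (0.306875·480 + 0.099375·200 + 0.084375·260 + 0.038750·760) / 0.27375 = 218.5625 / 0.27375 ≈ 798.40
  x_R = (0.143250·480 + 0.539250·200 + 0.251250·260 + 0.196500·760) / 0.27375 = 391.275 / 0.27375 ≈ 1429.32
  x_S = (0.116375·480 + 0.184875·200 + 0.466875·260 + 0.092750·760) / 0.27375 = 284.7125 / 0.27375 ≈ 1040.05
  x_A = (0.252000·480 + 0.318000·200 + 0.270000·260 + 0.489000·760) / 0.27375 = 626.40 / 0.27375 ≈ 2288.22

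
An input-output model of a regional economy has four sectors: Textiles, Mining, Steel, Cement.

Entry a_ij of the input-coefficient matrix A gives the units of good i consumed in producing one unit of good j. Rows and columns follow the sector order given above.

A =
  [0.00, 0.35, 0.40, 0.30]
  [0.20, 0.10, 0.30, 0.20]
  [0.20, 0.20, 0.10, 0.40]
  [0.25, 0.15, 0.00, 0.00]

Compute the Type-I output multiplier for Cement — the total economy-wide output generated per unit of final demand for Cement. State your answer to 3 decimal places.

I − A =
  [   1.00    -0.35    -0.40    -0.30]
  [  -0.20     0.90    -0.30    -0.20]
  [  -0.20    -0.20     0.90    -0.40]
  [  -0.25    -0.15     0.00     1.00]
Compute the cofactors C_ij = (−1)^(i+j)·(3×3 minor ij) of I−A; the adjugate is their transpose:
adj(I−A) = Cᵀ =
  [ 0.70500   0.45950   0.46650   0.49000]
  [ 0.31500   0.71250   0.37750   0.38800]
  [ 0.32600   0.35900   0.70600   0.45200]
  [ 0.22350   0.22175   0.17325   0.57800]
det(I−A) = Σ_j (I−A)_1j·C_1j = (1.00)(0.70500) + (-0.35)(0.31500) + (-0.40)(0.32600) + (-0.30)(0.22350) = 0.3973
(I − A)⁻¹ = adj(I−A) / det(I−A) ≈
  [   1.7745     1.1566     1.1742     1.2333]
  [   0.7929     1.7934     0.9502     0.9766]
  [   0.8205     0.9036     1.7770     1.1377]
  [   0.5625     0.5581     0.4361     1.4548]
The output multiplier for sector j is the column-j sum of the Leontief inverse (I − A)⁻¹ = adj(I−A) / det(I−A).
Column 4 of adj(I−A): (0.49000, 0.38800, 0.45200, 0.57800); det(I−A) = 0.3973.
m_4 = (0.49000 + 0.38800 + 0.45200 + 0.57800) / 0.3973 = 1.908 / 0.3973 ≈ 4.802.

m_4 = 4.802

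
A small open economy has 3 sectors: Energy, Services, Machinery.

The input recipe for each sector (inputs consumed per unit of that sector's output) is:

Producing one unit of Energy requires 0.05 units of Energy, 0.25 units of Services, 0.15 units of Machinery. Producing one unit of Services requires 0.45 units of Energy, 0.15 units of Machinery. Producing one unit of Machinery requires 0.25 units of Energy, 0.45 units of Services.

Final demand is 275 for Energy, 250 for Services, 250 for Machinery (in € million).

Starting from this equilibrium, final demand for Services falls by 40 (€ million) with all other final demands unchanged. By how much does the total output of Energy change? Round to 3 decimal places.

Δx_E = -28.012

I − A =
  [   0.95    -0.45    -0.25]
  [  -0.25     1.00    -0.45]
  [  -0.15    -0.15     1.00]
Cofactors of I−A, C_ij = (−1)^(i+j)·(minor ij) (rows/columns in the sector order above):
  C_11 = (1.00)(1.00) − (-0.45)(-0.15) = 0.9325
  C_12 = −[(-0.25)(1.00) − (-0.45)(-0.15)] = 0.3175
  C_13 = (-0.25)(-0.15) − (1.00)(-0.15) = 0.1875
  C_21 = −[(-0.45)(1.00) − (-0.25)(-0.15)] = 0.4875
  C_22 = (0.95)(1.00) − (-0.25)(-0.15) = 0.9125
  C_23 = −[(0.95)(-0.15) − (-0.45)(-0.15)] = 0.2100
  C_31 = (-0.45)(-0.45) − (-0.25)(1.00) = 0.4525
  C_32 = −[(0.95)(-0.45) − (-0.25)(-0.25)] = 0.4900
  C_33 = (0.95)(1.00) − (-0.45)(-0.25) = 0.8375
det(I−A) = Σ_j (I−A)_1j·C_1j = (0.95)(0.9325) + (-0.45)(0.3175) + (-0.25)(0.1875) = 0.696125
adj(I−A) = Cᵀ =
  [ 0.9325   0.4875   0.4525]
  [ 0.3175   0.9125   0.4900]
  [ 0.1875   0.2100   0.8375]
(I − A)⁻¹ = adj(I−A) / det(I−A) ≈
  [   1.3396     0.7003     0.6500]
  [   0.4561     1.3108     0.7039]
  [   0.2693     0.3017     1.2031]
Δx = (I − A)⁻¹ Δd with Δd having -40 in the Services component and 0 elsewhere.
So Δx_E = L_ES · (-40), where L_ES = adj(I−A)_ES / det(I−A) = 0.4875 / 0.696125.
Δx_E = 0.4875 × (-40) / 0.696125 = -19.50 / 0.696125 ≈ -28.012.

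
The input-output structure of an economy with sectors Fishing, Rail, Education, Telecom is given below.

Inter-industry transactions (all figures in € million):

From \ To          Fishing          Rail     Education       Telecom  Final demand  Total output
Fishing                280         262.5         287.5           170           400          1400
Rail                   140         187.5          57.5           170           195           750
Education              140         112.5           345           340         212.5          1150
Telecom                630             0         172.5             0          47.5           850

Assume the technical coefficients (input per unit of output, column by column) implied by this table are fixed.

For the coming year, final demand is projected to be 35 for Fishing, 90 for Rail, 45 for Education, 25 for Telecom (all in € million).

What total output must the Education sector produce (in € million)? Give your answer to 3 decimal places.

Technical coefficients a_ij = z_ij / X_j:
  a_FF = 280/1400 = 0.20, a_RF = 140/1400 = 0.10, a_EF = 140/1400 = 0.10, a_TF = 630/1400 = 0.45
  a_FR = 262.5/750 = 0.35, a_RR = 187.5/750 = 0.25, a_ER = 112.5/750 = 0.15, a_TR = 0/750 = 0.00
  a_FE = 287.5/1150 = 0.25, a_RE = 57.5/1150 = 0.05, a_EE = 345/1150 = 0.30, a_TE = 172.5/1150 = 0.15
  a_FT = 170/850 = 0.20, a_RT = 170/850 = 0.20, a_ET = 340/850 = 0.40, a_TT = 0/850 = 0.00
I − A =
  [   0.80    -0.35    -0.25    -0.20]
  [  -0.10     0.75    -0.05    -0.20]
  [  -0.10    -0.15     0.70    -0.40]
  [  -0.45     0.00    -0.15     1.00]
Compute the cofactors C_ij = (−1)^(i+j)·(3×3 minor ij) of I−A; the adjugate is their transpose:
adj(I−A) = Cᵀ =
  [ 0.468000   0.266000   0.238000   0.242000]
  [ 0.144000   0.376000   0.110000   0.148000]
  [ 0.238500   0.204500   0.466000   0.275000]
  [ 0.246375   0.150375   0.177000   0.365250]
det(I−A) = Σ_j (I−A)_1j·C_1j = (0.80)(0.468000) + (-0.35)(0.144000) + (-0.25)(0.238500) + (-0.20)(0.246375) = 0.2151
(I − A)⁻¹ = adj(I−A) / det(I−A) ≈
  [   2.1757     1.2366     1.1065     1.1251]
  [   0.6695     1.7480     0.5114     0.6881]
  [   1.1088     0.9507     2.1664     1.2785]
  [   1.1454     0.6991     0.8229     1.6980]
x = (I − A)⁻¹ d = adj(I−A)·d / det(I−A), with det(I−A) = 0.2151:
  x_F = (0.468000·35 + 0.266000·90 + 0.238000·45 + 0.242000·25) / 0.2151 = 57.08 / 0.2151 ≈ 265.365
  x_R = (0.144000·35 + 0.376000·90 + 0.110000·45 + 0.148000·25) / 0.2151 = 47.53 / 0.2151 ≈ 220.967
  x_E = (0.238500·35 + 0.204500·90 + 0.466000·45 + 0.275000·25) / 0.2151 = 54.5975 / 0.2151 ≈ 253.824
  x_T = (0.246375·35 + 0.150375·90 + 0.177000·45 + 0.365250·25) / 0.2151 = 39.253125 / 0.2151 ≈ 182.488

x_E = 253.824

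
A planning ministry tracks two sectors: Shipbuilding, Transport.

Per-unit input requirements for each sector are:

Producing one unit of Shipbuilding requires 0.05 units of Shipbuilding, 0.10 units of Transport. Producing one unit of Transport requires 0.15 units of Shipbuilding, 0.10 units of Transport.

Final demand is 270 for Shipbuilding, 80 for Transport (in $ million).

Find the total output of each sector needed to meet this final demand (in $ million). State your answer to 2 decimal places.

x_1 = 303.57, x_2 = 122.62

I − A =
  [   0.95    -0.15]
  [  -0.10     0.90]
det(I−A) = (0.95)(0.90) − (-0.15)(-0.10) = 0.8400
adj(I−A) = [[0.90, 0.15], [0.10, 0.95]]
(I − A)⁻¹ = adj(I−A) / det(I−A) ≈
  [   1.0714     0.1786]
  [   0.1190     1.1310]
x = (I − A)⁻¹ d = adj(I−A)·d / det(I−A), with det(I−A) = 0.8400:
  x_1 = (0.90·270 + 0.15·80) / 0.8400 = 255.00 / 0.8400 ≈ 303.57
  x_2 = (0.10·270 + 0.95·80) / 0.8400 = 103.00 / 0.8400 ≈ 122.62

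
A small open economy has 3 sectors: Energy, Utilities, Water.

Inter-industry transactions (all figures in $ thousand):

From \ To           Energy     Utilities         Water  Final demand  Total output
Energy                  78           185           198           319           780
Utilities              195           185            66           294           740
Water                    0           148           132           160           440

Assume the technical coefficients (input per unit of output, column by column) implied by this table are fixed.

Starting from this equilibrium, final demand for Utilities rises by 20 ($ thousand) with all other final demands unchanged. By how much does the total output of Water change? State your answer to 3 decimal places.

Δx_W = 9.492

Technical coefficients a_ij = z_ij / X_j:
  a_EE = 78/780 = 0.10, a_UE = 195/780 = 0.25, a_WE = 0/780 = 0.00
  a_EU = 185/740 = 0.25, a_UU = 185/740 = 0.25, a_WU = 148/740 = 0.20
  a_EW = 198/440 = 0.45, a_UW = 66/440 = 0.15, a_WW = 132/440 = 0.30
I − A =
  [   0.90    -0.25    -0.45]
  [  -0.25     0.75    -0.15]
  [   0.00    -0.20     0.70]
Cofactors of I−A, C_ij = (−1)^(i+j)·(minor ij) (rows/columns in the sector order above):
  C_11 = (0.75)(0.70) − (-0.15)(-0.20) = 0.4950
  C_12 = −[(-0.25)(0.70) − (-0.15)(0.00)] = 0.1750
  C_13 = (-0.25)(-0.20) − (0.75)(0.00) = 0.0500
  C_21 = −[(-0.25)(0.70) − (-0.45)(-0.20)] = 0.2650
  C_22 = (0.90)(0.70) − (-0.45)(0.00) = 0.6300
  C_23 = −[(0.90)(-0.20) − (-0.25)(0.00)] = 0.1800
  C_31 = (-0.25)(-0.15) − (-0.45)(0.75) = 0.3750
  C_32 = −[(0.90)(-0.15) − (-0.45)(-0.25)] = 0.2475
  C_33 = (0.90)(0.75) − (-0.25)(-0.25) = 0.6125
det(I−A) = Σ_j (I−A)_1j·C_1j = (0.90)(0.4950) + (-0.25)(0.1750) + (-0.45)(0.0500) = 0.37925
adj(I−A) = Cᵀ =
  [ 0.4950   0.2650   0.3750]
  [ 0.1750   0.6300   0.2475]
  [ 0.0500   0.1800   0.6125]
(I − A)⁻¹ = adj(I−A) / det(I−A) ≈
  [   1.3052     0.6987     0.9888]
  [   0.4614     1.6612     0.6526]
  [   0.1318     0.4746     1.6150]
Δx = (I − A)⁻¹ Δd with Δd having +20 in the Utilities component and 0 elsewhere.
So Δx_W = L_WU · (+20), where L_WU = adj(I−A)_WU / det(I−A) = 0.1800 / 0.37925.
Δx_W = 0.1800 × (+20) / 0.37925 = 3.60 / 0.37925 ≈ 9.492.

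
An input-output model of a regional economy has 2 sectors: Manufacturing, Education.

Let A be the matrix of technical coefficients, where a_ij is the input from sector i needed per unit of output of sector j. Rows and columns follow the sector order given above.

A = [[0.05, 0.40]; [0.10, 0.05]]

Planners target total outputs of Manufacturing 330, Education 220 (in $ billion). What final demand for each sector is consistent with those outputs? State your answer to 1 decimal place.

d_1 = 225.5, d_2 = 176.0

I − A =
  [   0.95    -0.40]
  [  -0.10     0.95]
d = (I − A) x:
  d_1 = (+0.95)·330 + (-0.40)·220 = 225.5
  d_2 = (-0.10)·330 + (+0.95)·220 = 176.0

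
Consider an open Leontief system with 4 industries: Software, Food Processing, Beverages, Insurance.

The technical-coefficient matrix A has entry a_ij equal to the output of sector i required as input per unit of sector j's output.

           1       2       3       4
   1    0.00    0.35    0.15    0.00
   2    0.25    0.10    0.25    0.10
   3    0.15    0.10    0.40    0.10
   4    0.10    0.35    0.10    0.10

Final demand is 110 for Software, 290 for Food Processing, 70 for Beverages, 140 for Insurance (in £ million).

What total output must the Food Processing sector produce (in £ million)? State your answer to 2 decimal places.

x_2 = 584.47

I − A =
  [   1.00    -0.35    -0.15     0.00]
  [  -0.25     0.90    -0.25    -0.10]
  [  -0.15    -0.10     0.60    -0.10]
  [  -0.10    -0.35    -0.10     0.90]
Compute the cofactors C_ij = (−1)^(i+j)·(3×3 minor ij) of I−A; the adjugate is their transpose:
adj(I−A) = Cᵀ =
  [ 0.423750   0.204250   0.198500   0.044750]
  [ 0.176250   0.508250   0.270250   0.086500]
  [ 0.157500   0.175750   0.692750   0.096500]
  [ 0.133125   0.239875   0.204125   0.425375]
det(I−A) = Σ_j (I−A)_1j·C_1j = (1.00)(0.423750) + (-0.35)(0.176250) + (-0.15)(0.157500) + (0.00)(0.133125) = 0.3384375
(I − A)⁻¹ = adj(I−A) / det(I−A) ≈
  [   1.2521     0.6035     0.5865     0.1322]
  [   0.5208     1.5018     0.7985     0.2556]
  [   0.4654     0.5193     2.0469     0.2851]
  [   0.3934     0.7088     0.6031     1.2569]
x = (I − A)⁻¹ d = adj(I−A)·d / det(I−A), with det(I−A) = 0.3384375:
  x_1 = (0.423750·110 + 0.204250·290 + 0.198500·70 + 0.044750·140) / 0.3384375 = 126.005 / 0.3384375 ≈ 372.31
  x_2 = (0.176250·110 + 0.508250·290 + 0.270250·70 + 0.086500·140) / 0.3384375 = 197.8075 / 0.3384375 ≈ 584.47
  x_3 = (0.157500·110 + 0.175750·290 + 0.692750·70 + 0.096500·140) / 0.3384375 = 130.295 / 0.3384375 ≈ 384.99
  x_4 = (0.133125·110 + 0.239875·290 + 0.204125·70 + 0.425375·140) / 0.3384375 = 158.04875 / 0.3384375 ≈ 467.00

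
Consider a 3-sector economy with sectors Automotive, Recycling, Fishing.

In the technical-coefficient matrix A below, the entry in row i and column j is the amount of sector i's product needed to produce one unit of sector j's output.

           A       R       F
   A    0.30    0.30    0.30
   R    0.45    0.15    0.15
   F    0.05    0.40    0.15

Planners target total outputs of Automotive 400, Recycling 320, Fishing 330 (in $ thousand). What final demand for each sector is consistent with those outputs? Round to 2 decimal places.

d_A = 85.00, d_R = 42.50, d_F = 132.50

I − A =
  [   0.70    -0.30    -0.30]
  [  -0.45     0.85    -0.15]
  [  -0.05    -0.40     0.85]
d = (I − A) x:
  d_A = (+0.70)·400 + (-0.30)·320 + (-0.30)·330 = 85.00
  d_R = (-0.45)·400 + (+0.85)·320 + (-0.15)·330 = 42.50
  d_F = (-0.05)·400 + (-0.40)·320 + (+0.85)·330 = 132.50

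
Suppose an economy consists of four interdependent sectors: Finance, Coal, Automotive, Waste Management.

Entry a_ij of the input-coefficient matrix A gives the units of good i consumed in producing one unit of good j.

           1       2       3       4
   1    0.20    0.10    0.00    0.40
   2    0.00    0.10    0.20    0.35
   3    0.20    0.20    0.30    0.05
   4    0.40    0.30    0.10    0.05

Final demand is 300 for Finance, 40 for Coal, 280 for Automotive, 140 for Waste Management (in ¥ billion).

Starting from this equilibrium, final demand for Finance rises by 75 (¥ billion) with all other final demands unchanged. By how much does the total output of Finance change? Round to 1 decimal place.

I − A =
  [   0.80    -0.10     0.00    -0.40]
  [   0.00     0.90    -0.20    -0.35]
  [  -0.20    -0.20     0.70    -0.05]
  [  -0.40    -0.30    -0.10     0.95]
Compute the cofactors C_ij = (−1)^(i+j)·(3×3 minor ij) of I−A; the adjugate is their transpose:
adj(I−A) = Cᵀ =
  [ 0.4725   0.1580   0.0825   0.2615]
  [ 0.1470   0.4080   0.1480   0.2200]
  [ 0.1960   0.1770   0.4420   0.1710]
  [ 0.2660   0.2140   0.1280   0.4680]
det(I−A) = Σ_j (I−A)_1j·C_1j = (0.80)(0.4725) + (-0.10)(0.1470) + (0.00)(0.1960) + (-0.40)(0.2660) = 0.2569
(I − A)⁻¹ = adj(I−A) / det(I−A) ≈
  [   1.8392     0.6150     0.3211     1.0179]
  [   0.5722     1.5882     0.5761     0.8564]
  [   0.7629     0.6890     1.7205     0.6656]
  [   1.0354     0.8330     0.4982     1.8217]
Δx = (I − A)⁻¹ Δd with Δd having +75 in the Finance component and 0 elsewhere.
So Δx_1 = L_11 · (+75), where L_11 = adj(I−A)_11 / det(I−A) = 0.4725 / 0.2569.
Δx_1 = 0.4725 × (+75) / 0.2569 = 35.4375 / 0.2569 ≈ 137.9.

Δx_1 = 137.9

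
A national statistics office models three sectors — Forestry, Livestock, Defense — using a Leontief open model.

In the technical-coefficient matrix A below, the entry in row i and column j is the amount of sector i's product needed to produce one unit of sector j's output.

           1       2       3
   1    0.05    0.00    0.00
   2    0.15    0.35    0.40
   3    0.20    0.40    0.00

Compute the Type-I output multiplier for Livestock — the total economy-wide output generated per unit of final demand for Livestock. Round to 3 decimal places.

m_2 = 2.857

I − A =
  [   0.95     0.00     0.00]
  [  -0.15     0.65    -0.40]
  [  -0.20    -0.40     1.00]
Cofactors of I−A, C_ij = (−1)^(i+j)·(minor ij) (rows/columns in the sector order above):
  C_11 = (0.65)(1.00) − (-0.40)(-0.40) = 0.4900
  C_12 = −[(-0.15)(1.00) − (-0.40)(-0.20)] = 0.2300
  C_13 = (-0.15)(-0.40) − (0.65)(-0.20) = 0.1900
  C_21 = −[(0.00)(1.00) − (0.00)(-0.40)] = 0.0000
  C_22 = (0.95)(1.00) − (0.00)(-0.20) = 0.9500
  C_23 = −[(0.95)(-0.40) − (0.00)(-0.20)] = 0.3800
  C_31 = (0.00)(-0.40) − (0.00)(0.65) = 0.0000
  C_32 = −[(0.95)(-0.40) − (0.00)(-0.15)] = 0.3800
  C_33 = (0.95)(0.65) − (0.00)(-0.15) = 0.6175
det(I−A) = Σ_j (I−A)_1j·C_1j = (0.95)(0.4900) + (0.00)(0.2300) + (0.00)(0.1900) = 0.4655
adj(I−A) = Cᵀ =
  [ 0.4900   0.0000   0.0000]
  [ 0.2300   0.9500   0.3800]
  [ 0.1900   0.3800   0.6175]
(I − A)⁻¹ = adj(I−A) / det(I−A) ≈
  [   1.0526     0.0000     0.0000]
  [   0.4941     2.0408     0.8163]
  [   0.4082     0.8163     1.3265]
The output multiplier for sector j is the column-j sum of the Leontief inverse (I − A)⁻¹ = adj(I−A) / det(I−A).
Column 2 of adj(I−A): (0.0000, 0.9500, 0.3800); det(I−A) = 0.4655.
m_2 = (0.0000 + 0.9500 + 0.3800) / 0.4655 = 1.33 / 0.4655 ≈ 2.857.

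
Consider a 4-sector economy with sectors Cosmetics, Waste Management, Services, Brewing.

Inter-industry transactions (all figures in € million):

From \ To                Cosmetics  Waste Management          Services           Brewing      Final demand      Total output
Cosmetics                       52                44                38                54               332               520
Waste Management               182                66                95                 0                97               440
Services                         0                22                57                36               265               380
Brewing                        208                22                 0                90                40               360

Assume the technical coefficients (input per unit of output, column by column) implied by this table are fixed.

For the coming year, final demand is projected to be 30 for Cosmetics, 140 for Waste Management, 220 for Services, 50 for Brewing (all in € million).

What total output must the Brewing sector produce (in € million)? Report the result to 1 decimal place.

x_B = 153.7

Technical coefficients a_ij = z_ij / X_j:
  a_CC = 52/520 = 0.10, a_WC = 182/520 = 0.35, a_SC = 0/520 = 0.00, a_BC = 208/520 = 0.40
  a_CW = 44/440 = 0.10, a_WW = 66/440 = 0.15, a_SW = 22/440 = 0.05, a_BW = 22/440 = 0.05
  a_CS = 38/380 = 0.10, a_WS = 95/380 = 0.25, a_SS = 57/380 = 0.15, a_BS = 0/380 = 0.00
  a_CB = 54/360 = 0.15, a_WB = 0/360 = 0.00, a_SB = 36/360 = 0.10, a_BB = 90/360 = 0.25
I − A =
  [   0.90    -0.10    -0.10    -0.15]
  [  -0.35     0.85    -0.25     0.00]
  [   0.00    -0.05     0.85    -0.10]
  [  -0.40    -0.05     0.00     0.75]
Compute the cofactors C_ij = (−1)^(i+j)·(3×3 minor ij) of I−A; the adjugate is their transpose:
adj(I−A) = Cᵀ =
  [ 0.531250   0.074375   0.084375   0.117500]
  [ 0.233125   0.518750   0.180000   0.070625]
  [ 0.048875   0.039250   0.493875   0.075625]
  [ 0.298875   0.074250   0.057000   0.607500]
det(I−A) = Σ_j (I−A)_1j·C_1j = (0.90)(0.531250) + (-0.10)(0.233125) + (-0.10)(0.048875) + (-0.15)(0.298875) = 0.40509375
(I − A)⁻¹ = adj(I−A) / det(I−A) ≈
  [   1.3114     0.1836     0.2083     0.2901]
  [   0.5755     1.2806     0.4443     0.1743]
  [   0.1207     0.0969     1.2192     0.1867]
  [   0.7378     0.1833     0.1407     1.4997]
x = (I − A)⁻¹ d = adj(I−A)·d / det(I−A), with det(I−A) = 0.40509375:
  x_C = (0.531250·30 + 0.074375·140 + 0.084375·220 + 0.117500·50) / 0.40509375 = 50.7875 / 0.40509375 ≈ 125.4
  x_W = (0.233125·30 + 0.518750·140 + 0.180000·220 + 0.070625·50) / 0.40509375 = 122.75 / 0.40509375 ≈ 303.0
  x_S = (0.048875·30 + 0.039250·140 + 0.493875·220 + 0.075625·50) / 0.40509375 = 119.395 / 0.40509375 ≈ 294.7
  x_B = (0.298875·30 + 0.074250·140 + 0.057000·220 + 0.607500·50) / 0.40509375 = 62.27625 / 0.40509375 ≈ 153.7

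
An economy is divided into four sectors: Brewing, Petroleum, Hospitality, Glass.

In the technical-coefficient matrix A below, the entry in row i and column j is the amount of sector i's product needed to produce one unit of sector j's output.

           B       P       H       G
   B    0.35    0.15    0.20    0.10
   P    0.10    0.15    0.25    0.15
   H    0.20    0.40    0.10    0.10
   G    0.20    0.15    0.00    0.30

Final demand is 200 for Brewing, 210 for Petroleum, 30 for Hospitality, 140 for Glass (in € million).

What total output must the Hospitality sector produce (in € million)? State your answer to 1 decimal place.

I − A =
  [   0.65    -0.15    -0.20    -0.10]
  [  -0.10     0.85    -0.25    -0.15]
  [  -0.20    -0.40     0.90    -0.10]
  [  -0.20    -0.15     0.00     0.70]
Compute the cofactors C_ij = (−1)^(i+j)·(3×3 minor ij) of I−A; the adjugate is their transpose:
adj(I−A) = Cᵀ =
  [ 0.441500   0.167000   0.144500   0.119500]
  [ 0.130000   0.359500   0.128750   0.114000]
  [ 0.173000   0.210750   0.338625   0.118250]
  [ 0.154000   0.124750   0.068875   0.369250]
det(I−A) = Σ_j (I−A)_1j·C_1j = (0.65)(0.441500) + (-0.15)(0.130000) + (-0.20)(0.173000) + (-0.10)(0.154000) = 0.217475
(I − A)⁻¹ = adj(I−A) / det(I−A) ≈
  [   2.0301     0.7679     0.6644     0.5495]
  [   0.5978     1.6531     0.5920     0.5242]
  [   0.7955     0.9691     1.5571     0.5437]
  [   0.7081     0.5736     0.3167     1.6979]
x = (I − A)⁻¹ d = adj(I−A)·d / det(I−A), with det(I−A) = 0.217475:
  x_B = (0.441500·200 + 0.167000·210 + 0.144500·30 + 0.119500·140) / 0.217475 = 144.435 / 0.217475 ≈ 664.1
  x_P = (0.130000·200 + 0.359500·210 + 0.128750·30 + 0.114000·140) / 0.217475 = 121.3175 / 0.217475 ≈ 557.8
  x_H = (0.173000·200 + 0.210750·210 + 0.338625·30 + 0.118250·140) / 0.217475 = 105.57125 / 0.217475 ≈ 485.4
  x_G = (0.154000·200 + 0.124750·210 + 0.068875·30 + 0.369250·140) / 0.217475 = 110.75875 / 0.217475 ≈ 509.3

x_H = 485.4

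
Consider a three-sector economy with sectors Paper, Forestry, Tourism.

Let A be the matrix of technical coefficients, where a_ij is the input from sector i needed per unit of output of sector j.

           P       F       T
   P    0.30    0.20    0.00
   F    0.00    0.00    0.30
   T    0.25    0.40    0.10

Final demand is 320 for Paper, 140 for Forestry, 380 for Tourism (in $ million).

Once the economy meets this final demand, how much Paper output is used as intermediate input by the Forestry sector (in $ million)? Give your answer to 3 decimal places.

z_PF = 72.316

I − A =
  [   0.70    -0.20     0.00]
  [   0.00     1.00    -0.30]
  [  -0.25    -0.40     0.90]
Cofactors of I−A, C_ij = (−1)^(i+j)·(minor ij) (rows/columns in the sector order above):
  C_11 = (1.00)(0.90) − (-0.30)(-0.40) = 0.7800
  C_12 = −[(0.00)(0.90) − (-0.30)(-0.25)] = 0.0750
  C_13 = (0.00)(-0.40) − (1.00)(-0.25) = 0.2500
  C_21 = −[(-0.20)(0.90) − (0.00)(-0.40)] = 0.1800
  C_22 = (0.70)(0.90) − (0.00)(-0.25) = 0.6300
  C_23 = −[(0.70)(-0.40) − (-0.20)(-0.25)] = 0.3300
  C_31 = (-0.20)(-0.30) − (0.00)(1.00) = 0.0600
  C_32 = −[(0.70)(-0.30) − (0.00)(0.00)] = 0.2100
  C_33 = (0.70)(1.00) − (-0.20)(0.00) = 0.7000
det(I−A) = Σ_j (I−A)_1j·C_1j = (0.70)(0.7800) + (-0.20)(0.0750) + (0.00)(0.2500) = 0.5310
adj(I−A) = Cᵀ =
  [ 0.7800   0.1800   0.0600]
  [ 0.0750   0.6300   0.2100]
  [ 0.2500   0.3300   0.7000]
(I − A)⁻¹ = adj(I−A) / det(I−A) ≈
  [   1.4689     0.3390     0.1130]
  [   0.1412     1.1864     0.3955]
  [   0.4708     0.6215     1.3183]
First solve x = (I − A)⁻¹ d = adj(I−A)·d / det(I−A); in particular x_F = (0.0750·320 + 0.6300·140 + 0.2100·380) / 0.5310 = 192.00 / 0.5310 ≈ 361.58192.
Intermediate flow from P to F: z_PF = a_PF · x_F = 0.20 × 192.00 / 0.5310 = 38.40 / 0.5310 ≈ 72.316.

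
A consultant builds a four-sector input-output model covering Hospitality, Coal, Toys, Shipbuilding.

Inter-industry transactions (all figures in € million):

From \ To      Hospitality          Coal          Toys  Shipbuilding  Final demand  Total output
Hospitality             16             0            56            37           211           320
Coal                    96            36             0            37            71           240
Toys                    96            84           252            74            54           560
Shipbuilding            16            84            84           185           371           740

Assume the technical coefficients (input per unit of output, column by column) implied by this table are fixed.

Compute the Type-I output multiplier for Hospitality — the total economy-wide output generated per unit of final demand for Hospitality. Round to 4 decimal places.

m_1 = 3.1470

Technical coefficients a_ij = z_ij / X_j:
  a_11 = 16/320 = 0.05, a_21 = 96/320 = 0.30, a_31 = 96/320 = 0.30, a_41 = 16/320 = 0.05
  a_12 = 0/240 = 0.00, a_22 = 36/240 = 0.15, a_32 = 84/240 = 0.35, a_42 = 84/240 = 0.35
  a_13 = 56/560 = 0.10, a_23 = 0/560 = 0.00, a_33 = 252/560 = 0.45, a_43 = 84/560 = 0.15
  a_14 = 37/740 = 0.05, a_24 = 37/740 = 0.05, a_34 = 74/740 = 0.10, a_44 = 185/740 = 0.25
I − A =
  [   0.95     0.00    -0.10    -0.05]
  [  -0.30     0.85     0.00    -0.05]
  [  -0.30    -0.35     0.55    -0.10]
  [  -0.05    -0.35    -0.15     0.75]
Compute the cofactors C_ij = (−1)^(i+j)·(3×3 minor ij) of I−A; the adjugate is their transpose:
adj(I−A) = Cᵀ =
  [ 0.325625   0.042000   0.068375   0.033625]
  [ 0.122875   0.351000   0.032125   0.035875]
  [ 0.280375   0.287000   0.581625   0.115375]
  [ 0.135125   0.224000   0.135875   0.408125]
det(I−A) = Σ_j (I−A)_1j·C_1j = (0.95)(0.325625) + (0.00)(0.122875) + (-0.10)(0.280375) + (-0.05)(0.135125) = 0.27455
(I − A)⁻¹ = adj(I−A) / det(I−A) ≈
  [   1.18603     0.15298     0.24904     0.12247]
  [   0.44755     1.27846     0.11701     0.13067]
  [   1.02122     1.04535     2.11847     0.42023]
  [   0.49217     0.81588     0.49490     1.48652]
The output multiplier for sector j is the column-j sum of the Leontief inverse (I − A)⁻¹ = adj(I−A) / det(I−A).
Column 1 of adj(I−A): (0.325625, 0.122875, 0.280375, 0.135125); det(I−A) = 0.27455.
m_1 = (0.325625 + 0.122875 + 0.280375 + 0.135125) / 0.27455 = 0.864 / 0.27455 ≈ 3.1470.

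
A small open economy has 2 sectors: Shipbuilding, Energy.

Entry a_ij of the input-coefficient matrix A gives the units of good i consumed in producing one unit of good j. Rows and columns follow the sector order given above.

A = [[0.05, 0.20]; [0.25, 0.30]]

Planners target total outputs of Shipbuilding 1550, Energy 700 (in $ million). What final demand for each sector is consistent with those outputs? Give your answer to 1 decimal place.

d_1 = 1332.5, d_2 = 102.5

I − A =
  [   0.95    -0.20]
  [  -0.25     0.70]
d = (I − A) x:
  d_1 = (+0.95)·1550 + (-0.20)·700 = 1332.5
  d_2 = (-0.25)·1550 + (+0.70)·700 = 102.5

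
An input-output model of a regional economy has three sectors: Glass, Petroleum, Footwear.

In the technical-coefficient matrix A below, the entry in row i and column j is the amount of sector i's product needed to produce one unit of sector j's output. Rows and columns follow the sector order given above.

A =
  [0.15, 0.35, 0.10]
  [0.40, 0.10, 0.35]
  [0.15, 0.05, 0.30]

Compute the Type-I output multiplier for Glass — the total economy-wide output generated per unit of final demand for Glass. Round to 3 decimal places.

m_1 = 2.830

I − A =
  [   0.85    -0.35    -0.10]
  [  -0.40     0.90    -0.35]
  [  -0.15    -0.05     0.70]
Cofactors of I−A, C_ij = (−1)^(i+j)·(minor ij) (rows/columns in the sector order above):
  C_11 = (0.90)(0.70) − (-0.35)(-0.05) = 0.6125
  C_12 = −[(-0.40)(0.70) − (-0.35)(-0.15)] = 0.3325
  C_13 = (-0.40)(-0.05) − (0.90)(-0.15) = 0.1550
  C_21 = −[(-0.35)(0.70) − (-0.10)(-0.05)] = 0.2500
  C_22 = (0.85)(0.70) − (-0.10)(-0.15) = 0.5800
  C_23 = −[(0.85)(-0.05) − (-0.35)(-0.15)] = 0.0950
  C_31 = (-0.35)(-0.35) − (-0.10)(0.90) = 0.2125
  C_32 = −[(0.85)(-0.35) − (-0.10)(-0.40)] = 0.3375
  C_33 = (0.85)(0.90) − (-0.35)(-0.40) = 0.6250
det(I−A) = Σ_j (I−A)_1j·C_1j = (0.85)(0.6125) + (-0.35)(0.3325) + (-0.10)(0.1550) = 0.38875
adj(I−A) = Cᵀ =
  [ 0.6125   0.2500   0.2125]
  [ 0.3325   0.5800   0.3375]
  [ 0.1550   0.0950   0.6250]
(I − A)⁻¹ = adj(I−A) / det(I−A) ≈
  [   1.5756     0.6431     0.5466]
  [   0.8553     1.4920     0.8682]
  [   0.3987     0.2444     1.6077]
The output multiplier for sector j is the column-j sum of the Leontief inverse (I − A)⁻¹ = adj(I−A) / det(I−A).
Column 1 of adj(I−A): (0.6125, 0.3325, 0.1550); det(I−A) = 0.38875.
m_1 = (0.6125 + 0.3325 + 0.1550) / 0.38875 = 1.10 / 0.38875 ≈ 2.830.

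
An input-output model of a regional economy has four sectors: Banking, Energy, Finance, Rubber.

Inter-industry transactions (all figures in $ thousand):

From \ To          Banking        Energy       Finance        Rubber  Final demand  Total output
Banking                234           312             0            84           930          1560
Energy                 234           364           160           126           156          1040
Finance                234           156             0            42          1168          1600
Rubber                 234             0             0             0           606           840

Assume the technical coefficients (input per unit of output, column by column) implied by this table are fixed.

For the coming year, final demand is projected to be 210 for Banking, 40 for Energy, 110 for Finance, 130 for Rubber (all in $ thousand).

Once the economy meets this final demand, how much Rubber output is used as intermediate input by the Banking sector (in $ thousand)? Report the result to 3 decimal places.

z_RB = 51.594

Technical coefficients a_ij = z_ij / X_j:
  a_BB = 234/1560 = 0.15, a_EB = 234/1560 = 0.15, a_FB = 234/1560 = 0.15, a_RB = 234/1560 = 0.15
  a_BE = 312/1040 = 0.30, a_EE = 364/1040 = 0.35, a_FE = 156/1040 = 0.15, a_RE = 0/1040 = 0.00
  a_BF = 0/1600 = 0.00, a_EF = 160/1600 = 0.10, a_FF = 0/1600 = 0.00, a_RF = 0/1600 = 0.00
  a_BR = 84/840 = 0.10, a_ER = 126/840 = 0.15, a_FR = 42/840 = 0.05, a_RR = 0/840 = 0.00
I − A =
  [   0.85    -0.30     0.00    -0.10]
  [  -0.15     0.65    -0.10    -0.15]
  [  -0.15    -0.15     1.00    -0.05]
  [  -0.15     0.00     0.00     1.00]
Compute the cofactors C_ij = (−1)^(i+j)·(3×3 minor ij) of I−A; the adjugate is their transpose:
adj(I−A) = Cᵀ =
  [ 0.63500   0.30000   0.03000   0.11000]
  [ 0.18825   0.83500   0.08350   0.14825]
  [ 0.12825   0.17250   0.49100   0.06325]
  [ 0.09525   0.04500   0.00450   0.49025]
det(I−A) = Σ_j (I−A)_1j·C_1j = (0.85)(0.63500) + (-0.30)(0.18825) + (0.00)(0.12825) + (-0.10)(0.09525) = 0.47375
(I − A)⁻¹ = adj(I−A) / det(I−A) ≈
  [   1.3404     0.6332     0.0633     0.2322]
  [   0.3974     1.7625     0.1763     0.3129]
  [   0.2707     0.3641     1.0364     0.1335]
  [   0.2011     0.0950     0.0095     1.0348]
First solve x = (I − A)⁻¹ d = adj(I−A)·d / det(I−A); in particular x_B = (0.63500·210 + 0.30000·40 + 0.03000·110 + 0.11000·130) / 0.47375 = 162.95 / 0.47375 ≈ 343.95778.
Intermediate flow from R to B: z_RB = a_RB · x_B = 0.15 × 162.95 / 0.47375 = 24.4425 / 0.47375 ≈ 51.594.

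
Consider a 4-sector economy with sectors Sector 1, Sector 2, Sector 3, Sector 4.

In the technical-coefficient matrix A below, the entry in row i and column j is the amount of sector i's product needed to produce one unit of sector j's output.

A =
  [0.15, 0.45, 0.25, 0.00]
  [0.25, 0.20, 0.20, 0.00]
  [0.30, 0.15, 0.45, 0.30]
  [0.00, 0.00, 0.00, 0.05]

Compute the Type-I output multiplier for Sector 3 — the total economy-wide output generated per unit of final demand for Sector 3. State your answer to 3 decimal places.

I − A =
  [   0.85    -0.45    -0.25     0.00]
  [  -0.25     0.80    -0.20     0.00]
  [  -0.30    -0.15     0.55    -0.30]
  [   0.00     0.00     0.00     0.95]
Compute the cofactors C_ij = (−1)^(i+j)·(3×3 minor ij) of I−A; the adjugate is their transpose:
adj(I−A) = Cᵀ =
  [ 0.389500   0.270750   0.275500   0.087000]
  [ 0.187625   0.372875   0.220875   0.069750]
  [ 0.263625   0.249375   0.539125   0.170250]
  [ 0.000000   0.000000   0.000000   0.190250]
det(I−A) = Σ_j (I−A)_1j·C_1j = (0.85)(0.389500) + (-0.45)(0.187625) + (-0.25)(0.263625) + (0.00)(0.000000) = 0.1807375
(I − A)⁻¹ = adj(I−A) / det(I−A) ≈
  [   2.1551     1.4980     1.5243     0.4814]
  [   1.0381     2.0631     1.2221     0.3859]
  [   1.4586     1.3798     2.9829     0.9420]
  [   0.0000     0.0000     0.0000     1.0526]
The output multiplier for sector j is the column-j sum of the Leontief inverse (I − A)⁻¹ = adj(I−A) / det(I−A).
Column 3 of adj(I−A): (0.275500, 0.220875, 0.539125, 0.000000); det(I−A) = 0.1807375.
m_3 = (0.275500 + 0.220875 + 0.539125 + 0.000000) / 0.1807375 = 1.0355 / 0.1807375 ≈ 5.729.

m_3 = 5.729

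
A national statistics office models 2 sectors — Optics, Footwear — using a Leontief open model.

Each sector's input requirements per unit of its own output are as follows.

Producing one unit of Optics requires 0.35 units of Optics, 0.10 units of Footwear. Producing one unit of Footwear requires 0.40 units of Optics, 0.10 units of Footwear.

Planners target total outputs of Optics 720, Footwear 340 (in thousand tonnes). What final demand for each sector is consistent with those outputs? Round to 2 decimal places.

d_1 = 332.00, d_2 = 234.00

I − A =
  [   0.65    -0.40]
  [  -0.10     0.90]
d = (I − A) x:
  d_1 = (+0.65)·720 + (-0.40)·340 = 332.00
  d_2 = (-0.10)·720 + (+0.90)·340 = 234.00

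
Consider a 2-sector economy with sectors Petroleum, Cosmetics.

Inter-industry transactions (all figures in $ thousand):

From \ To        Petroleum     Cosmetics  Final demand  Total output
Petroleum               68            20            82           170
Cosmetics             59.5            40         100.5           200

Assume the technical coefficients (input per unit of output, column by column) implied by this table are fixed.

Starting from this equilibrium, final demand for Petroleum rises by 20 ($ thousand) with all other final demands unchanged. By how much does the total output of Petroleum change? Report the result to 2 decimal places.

Δx_1 = 35.96

Technical coefficients a_ij = z_ij / X_j:
  a_11 = 68/170 = 0.40, a_21 = 59.5/170 = 0.35
  a_12 = 20/200 = 0.10, a_22 = 40/200 = 0.20
I − A =
  [   0.60    -0.10]
  [  -0.35     0.80]
det(I−A) = (0.60)(0.80) − (-0.10)(-0.35) = 0.4450
adj(I−A) = [[0.80, 0.10], [0.35, 0.60]]
(I − A)⁻¹ = adj(I−A) / det(I−A) ≈
  [   1.7978     0.2247]
  [   0.7865     1.3483]
Δx = (I − A)⁻¹ Δd with Δd having +20 in the Petroleum component and 0 elsewhere.
So Δx_1 = L_11 · (+20), where L_11 = adj(I−A)_11 / det(I−A) = 0.80 / 0.4450.
Δx_1 = 0.80 × (+20) / 0.4450 = 16.00 / 0.4450 ≈ 35.96.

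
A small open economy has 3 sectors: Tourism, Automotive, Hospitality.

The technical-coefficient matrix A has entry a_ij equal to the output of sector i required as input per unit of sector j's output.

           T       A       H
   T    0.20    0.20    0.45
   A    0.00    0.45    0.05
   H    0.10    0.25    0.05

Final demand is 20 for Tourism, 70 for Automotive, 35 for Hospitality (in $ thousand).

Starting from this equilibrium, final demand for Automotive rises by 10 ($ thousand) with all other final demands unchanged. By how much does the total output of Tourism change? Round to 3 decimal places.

Δx_T = 7.914

I − A =
  [   0.80    -0.20    -0.45]
  [   0.00     0.55    -0.05]
  [  -0.10    -0.25     0.95]
Cofactors of I−A, C_ij = (−1)^(i+j)·(minor ij) (rows/columns in the sector order above):
  C_11 = (0.55)(0.95) − (-0.05)(-0.25) = 0.5100
  C_12 = −[(0.00)(0.95) − (-0.05)(-0.10)] = 0.0050
  C_13 = (0.00)(-0.25) − (0.55)(-0.10) = 0.0550
  C_21 = −[(-0.20)(0.95) − (-0.45)(-0.25)] = 0.3025
  C_22 = (0.80)(0.95) − (-0.45)(-0.10) = 0.7150
  C_23 = −[(0.80)(-0.25) − (-0.20)(-0.10)] = 0.2200
  C_31 = (-0.20)(-0.05) − (-0.45)(0.55) = 0.2575
  C_32 = −[(0.80)(-0.05) − (-0.45)(0.00)] = 0.0400
  C_33 = (0.80)(0.55) − (-0.20)(0.00) = 0.4400
det(I−A) = Σ_j (I−A)_1j·C_1j = (0.80)(0.5100) + (-0.20)(0.0050) + (-0.45)(0.0550) = 0.38225
adj(I−A) = Cᵀ =
  [ 0.5100   0.3025   0.2575]
  [ 0.0050   0.7150   0.0400]
  [ 0.0550   0.2200   0.4400]
(I − A)⁻¹ = adj(I−A) / det(I−A) ≈
  [   1.3342     0.7914     0.6736]
  [   0.0131     1.8705     0.1046]
  [   0.1439     0.5755     1.1511]
Δx = (I − A)⁻¹ Δd with Δd having +10 in the Automotive component and 0 elsewhere.
So Δx_T = L_TA · (+10), where L_TA = adj(I−A)_TA / det(I−A) = 0.3025 / 0.38225.
Δx_T = 0.3025 × (+10) / 0.38225 = 3.025 / 0.38225 ≈ 7.914.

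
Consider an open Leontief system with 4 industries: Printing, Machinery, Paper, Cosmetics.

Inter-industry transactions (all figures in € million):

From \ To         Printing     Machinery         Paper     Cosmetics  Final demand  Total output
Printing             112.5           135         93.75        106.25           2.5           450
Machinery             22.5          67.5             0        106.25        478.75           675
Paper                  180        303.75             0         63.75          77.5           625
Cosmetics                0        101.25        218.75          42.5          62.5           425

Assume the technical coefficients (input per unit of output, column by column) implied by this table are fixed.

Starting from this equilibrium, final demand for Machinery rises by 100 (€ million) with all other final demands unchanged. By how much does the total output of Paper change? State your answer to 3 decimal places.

Technical coefficients a_ij = z_ij / X_j:
  a_11 = 112.5/450 = 0.25, a_21 = 22.5/450 = 0.05, a_31 = 180/450 = 0.40, a_41 = 0/450 = 0.00
  a_12 = 135/675 = 0.20, a_22 = 67.5/675 = 0.10, a_32 = 303.75/675 = 0.45, a_42 = 101.25/675 = 0.15
  a_13 = 93.75/625 = 0.15, a_23 = 0/625 = 0.00, a_33 = 0/625 = 0.00, a_43 = 218.75/625 = 0.35
  a_14 = 106.25/425 = 0.25, a_24 = 106.25/425 = 0.25, a_34 = 63.75/425 = 0.15, a_44 = 42.5/425 = 0.10
I − A =
  [   0.75    -0.20    -0.15    -0.25]
  [  -0.05     0.90     0.00    -0.25]
  [  -0.40    -0.45     1.00    -0.15]
  [   0.00    -0.15    -0.35     0.90]
Compute the cofactors C_ij = (−1)^(i+j)·(3×3 minor ij) of I−A; the adjugate is their transpose:
adj(I−A) = Cᵀ =
  [ 0.685875   0.310500   0.212125   0.312125]
  [ 0.077375   0.546625   0.076750   0.186125]
  [ 0.330375   0.407625   0.568500   0.299750]
  [ 0.141375   0.249625   0.233875   0.607625]
det(I−A) = Σ_j (I−A)_1j·C_1j = (0.75)(0.685875) + (-0.20)(0.077375) + (-0.15)(0.330375) + (-0.25)(0.141375) = 0.41403125
(I − A)⁻¹ = adj(I−A) / det(I−A) ≈
  [   1.6566     0.7499     0.5123     0.7539]
  [   0.1869     1.3203     0.1854     0.4495]
  [   0.7979     0.9845     1.3731     0.7240]
  [   0.3415     0.6029     0.5649     1.4676]
Δx = (I − A)⁻¹ Δd with Δd having +100 in the Machinery component and 0 elsewhere.
So Δx_3 = L_32 · (+100), where L_32 = adj(I−A)_32 / det(I−A) = 0.407625 / 0.41403125.
Δx_3 = 0.407625 × (+100) / 0.41403125 = 40.7625 / 0.41403125 ≈ 98.453.

Δx_3 = 98.453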